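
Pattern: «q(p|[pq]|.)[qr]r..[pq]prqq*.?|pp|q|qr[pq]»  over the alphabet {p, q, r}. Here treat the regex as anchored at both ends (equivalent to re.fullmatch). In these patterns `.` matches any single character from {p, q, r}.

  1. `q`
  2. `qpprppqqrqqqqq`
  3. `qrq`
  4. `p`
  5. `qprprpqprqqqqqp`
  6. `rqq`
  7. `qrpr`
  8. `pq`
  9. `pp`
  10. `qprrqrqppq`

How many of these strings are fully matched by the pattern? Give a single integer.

1 → match
2 → no match
3 → match
4 → no match
5 → no match
6 → no match
7 → no match
8 → no match
9 → match
10 → no match
Total matched: 3

3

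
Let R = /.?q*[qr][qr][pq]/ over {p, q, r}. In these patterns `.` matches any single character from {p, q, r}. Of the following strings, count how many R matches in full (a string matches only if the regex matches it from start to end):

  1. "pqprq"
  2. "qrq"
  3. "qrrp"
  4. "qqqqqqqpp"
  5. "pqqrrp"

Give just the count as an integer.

1 → no match
2 → match
3 → match
4 → no match
5 → match
Total matched: 3

3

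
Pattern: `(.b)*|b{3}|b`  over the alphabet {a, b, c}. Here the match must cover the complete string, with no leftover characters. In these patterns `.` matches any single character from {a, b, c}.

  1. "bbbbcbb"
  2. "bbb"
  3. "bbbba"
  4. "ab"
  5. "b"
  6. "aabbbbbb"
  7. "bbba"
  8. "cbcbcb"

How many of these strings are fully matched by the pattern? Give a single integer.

1 → no match
2 → match
3 → no match
4 → match
5 → match
6 → no match
7 → no match
8 → match
Total matched: 4

4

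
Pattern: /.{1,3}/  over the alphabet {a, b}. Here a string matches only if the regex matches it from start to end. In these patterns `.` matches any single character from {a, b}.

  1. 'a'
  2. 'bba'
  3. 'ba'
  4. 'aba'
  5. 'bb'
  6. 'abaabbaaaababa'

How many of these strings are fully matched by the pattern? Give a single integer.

1 → match
2 → match
3 → match
4 → match
5 → match
6 → no match
Total matched: 5

5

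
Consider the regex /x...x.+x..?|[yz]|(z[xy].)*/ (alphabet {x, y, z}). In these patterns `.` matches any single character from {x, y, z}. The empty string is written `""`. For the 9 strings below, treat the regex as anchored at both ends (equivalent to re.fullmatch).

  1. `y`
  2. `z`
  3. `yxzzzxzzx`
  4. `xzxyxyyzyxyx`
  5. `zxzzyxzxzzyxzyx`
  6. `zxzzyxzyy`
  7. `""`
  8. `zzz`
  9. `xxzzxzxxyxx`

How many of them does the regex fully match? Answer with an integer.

7

1 → match
2 → match
3 → no match
4 → match
5 → match
6 → match
7 → match
8 → no match
9 → match
Total matched: 7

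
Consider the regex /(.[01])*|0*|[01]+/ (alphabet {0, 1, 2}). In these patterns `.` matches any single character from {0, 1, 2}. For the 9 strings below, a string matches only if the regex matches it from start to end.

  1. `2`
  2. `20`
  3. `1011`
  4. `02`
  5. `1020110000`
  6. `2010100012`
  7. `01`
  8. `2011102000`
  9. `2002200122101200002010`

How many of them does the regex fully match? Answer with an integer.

5

1 → no match
2 → match
3 → match
4 → no match
5 → match
6 → no match
7 → match
8 → match
9 → no match
Total matched: 5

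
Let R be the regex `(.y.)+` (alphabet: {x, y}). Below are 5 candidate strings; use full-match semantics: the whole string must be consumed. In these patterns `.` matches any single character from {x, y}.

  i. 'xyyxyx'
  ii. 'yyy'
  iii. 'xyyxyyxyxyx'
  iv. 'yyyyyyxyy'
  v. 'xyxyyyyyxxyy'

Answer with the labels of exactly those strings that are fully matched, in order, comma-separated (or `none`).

i, ii, iv, v

i → match
ii → match
iii → no match
iv → match
v → match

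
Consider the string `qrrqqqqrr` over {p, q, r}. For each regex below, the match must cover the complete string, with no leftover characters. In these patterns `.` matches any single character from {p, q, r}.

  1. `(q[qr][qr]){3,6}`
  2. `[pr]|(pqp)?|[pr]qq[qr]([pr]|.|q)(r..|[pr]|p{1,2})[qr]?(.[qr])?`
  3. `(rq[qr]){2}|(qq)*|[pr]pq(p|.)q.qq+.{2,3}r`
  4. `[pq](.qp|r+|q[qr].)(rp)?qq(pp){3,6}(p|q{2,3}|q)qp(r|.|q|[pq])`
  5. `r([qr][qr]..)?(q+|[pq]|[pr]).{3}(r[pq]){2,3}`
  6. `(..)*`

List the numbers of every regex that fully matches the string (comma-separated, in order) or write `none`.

1 → match
2 → no match
3 → no match
4 → no match
5 → no match — must start with `r`
6 → no match

1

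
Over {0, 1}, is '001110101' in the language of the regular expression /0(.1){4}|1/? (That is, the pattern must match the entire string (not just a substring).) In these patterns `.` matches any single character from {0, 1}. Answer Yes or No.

Yes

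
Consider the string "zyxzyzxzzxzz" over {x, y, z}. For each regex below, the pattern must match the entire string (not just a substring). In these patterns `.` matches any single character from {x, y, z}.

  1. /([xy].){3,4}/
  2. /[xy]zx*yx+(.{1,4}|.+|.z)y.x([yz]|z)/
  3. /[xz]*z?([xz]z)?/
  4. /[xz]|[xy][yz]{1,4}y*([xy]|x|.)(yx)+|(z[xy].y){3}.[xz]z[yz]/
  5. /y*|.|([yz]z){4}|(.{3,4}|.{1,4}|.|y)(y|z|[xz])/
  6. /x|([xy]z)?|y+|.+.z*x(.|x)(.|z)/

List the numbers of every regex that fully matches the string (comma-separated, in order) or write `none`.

6

1 → no match
2 → no match
3 → no match
4 → no match
5 → no match
6 → match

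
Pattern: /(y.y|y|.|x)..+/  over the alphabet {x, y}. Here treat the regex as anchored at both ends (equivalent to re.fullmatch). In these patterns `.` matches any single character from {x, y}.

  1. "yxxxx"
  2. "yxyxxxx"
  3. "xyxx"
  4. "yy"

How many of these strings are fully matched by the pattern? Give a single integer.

3

1 → match
2 → match
3 → match
4 → no match
Total matched: 3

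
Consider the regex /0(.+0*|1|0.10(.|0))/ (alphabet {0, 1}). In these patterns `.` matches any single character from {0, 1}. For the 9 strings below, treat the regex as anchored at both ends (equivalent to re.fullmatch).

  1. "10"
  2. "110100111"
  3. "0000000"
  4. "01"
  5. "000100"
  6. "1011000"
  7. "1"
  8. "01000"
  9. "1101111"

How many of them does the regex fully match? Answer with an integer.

4

1 → no match — must start with "0"
2 → no match — must start with "0"
3 → match
4 → match
5 → match
6 → no match — must start with "0"
7 → no match — must start with "0"
8 → match
9 → no match — must start with "0"
Total matched: 4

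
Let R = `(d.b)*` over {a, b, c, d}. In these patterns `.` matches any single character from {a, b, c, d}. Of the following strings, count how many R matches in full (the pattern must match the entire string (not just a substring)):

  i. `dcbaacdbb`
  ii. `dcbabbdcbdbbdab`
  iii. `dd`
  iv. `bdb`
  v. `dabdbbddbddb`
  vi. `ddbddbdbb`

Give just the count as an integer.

i → no match
ii → no match
iii → no match
iv → no match
v → match
vi → match
Total matched: 2

2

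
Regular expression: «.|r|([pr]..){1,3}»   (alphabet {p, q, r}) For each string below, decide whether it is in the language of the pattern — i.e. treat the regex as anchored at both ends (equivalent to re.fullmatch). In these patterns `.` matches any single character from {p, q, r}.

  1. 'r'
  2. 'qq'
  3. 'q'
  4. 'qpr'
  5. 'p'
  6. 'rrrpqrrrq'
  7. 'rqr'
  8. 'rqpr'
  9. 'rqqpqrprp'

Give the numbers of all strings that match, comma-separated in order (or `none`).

1. 'r' → match
2. 'qq' → no match
3. 'q' → match
4. 'qpr' → no match
5. 'p' → match
6. 'rrrpqrrrq' → match
7. 'rqr' → match
8. 'rqpr' → no match
9. 'rqqpqrprp' → match

1, 3, 5, 6, 7, 9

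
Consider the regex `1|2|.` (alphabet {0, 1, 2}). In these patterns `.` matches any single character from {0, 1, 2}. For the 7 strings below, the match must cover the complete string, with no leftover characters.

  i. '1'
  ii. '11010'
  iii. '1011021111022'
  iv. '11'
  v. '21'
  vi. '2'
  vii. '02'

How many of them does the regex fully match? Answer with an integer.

2

i → match
ii → no match
iii → no match
iv → no match
v → no match
vi → match
vii → no match
Total matched: 2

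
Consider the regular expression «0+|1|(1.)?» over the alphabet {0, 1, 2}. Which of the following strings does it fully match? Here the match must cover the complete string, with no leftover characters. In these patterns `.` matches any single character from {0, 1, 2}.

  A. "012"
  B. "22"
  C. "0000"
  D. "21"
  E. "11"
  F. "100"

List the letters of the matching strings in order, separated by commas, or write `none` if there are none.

A. "012" → no match
B. "22" → no match
C. "0000" → match
D. "21" → no match
E. "11" → match
F. "100" → no match

C, E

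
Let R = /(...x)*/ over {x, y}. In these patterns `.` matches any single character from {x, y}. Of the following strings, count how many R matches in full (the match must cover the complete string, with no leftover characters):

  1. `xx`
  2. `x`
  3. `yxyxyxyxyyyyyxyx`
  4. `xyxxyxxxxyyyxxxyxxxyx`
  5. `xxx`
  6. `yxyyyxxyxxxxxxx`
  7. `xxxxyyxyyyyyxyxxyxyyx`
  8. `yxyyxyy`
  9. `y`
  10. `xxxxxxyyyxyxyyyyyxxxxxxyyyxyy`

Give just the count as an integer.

1 → no match
2 → no match
3 → no match
4 → no match
5 → no match
6 → no match
7 → no match
8 → no match
9 → no match
10 → no match
Total matched: 0

0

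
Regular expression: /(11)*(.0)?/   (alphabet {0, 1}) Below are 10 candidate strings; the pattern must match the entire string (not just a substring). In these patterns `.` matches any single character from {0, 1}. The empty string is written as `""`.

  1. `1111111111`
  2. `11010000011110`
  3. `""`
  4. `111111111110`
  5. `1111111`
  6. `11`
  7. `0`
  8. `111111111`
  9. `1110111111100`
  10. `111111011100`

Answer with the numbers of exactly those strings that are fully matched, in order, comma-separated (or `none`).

1, 3, 4, 6

1 → match
2 → no match
3 → match
4 → match
5 → no match
6 → match
7 → no match
8 → no match
9 → no match
10 → no match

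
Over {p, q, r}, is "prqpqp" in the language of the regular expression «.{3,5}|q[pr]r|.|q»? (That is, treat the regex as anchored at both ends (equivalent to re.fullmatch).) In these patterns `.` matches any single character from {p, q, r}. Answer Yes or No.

No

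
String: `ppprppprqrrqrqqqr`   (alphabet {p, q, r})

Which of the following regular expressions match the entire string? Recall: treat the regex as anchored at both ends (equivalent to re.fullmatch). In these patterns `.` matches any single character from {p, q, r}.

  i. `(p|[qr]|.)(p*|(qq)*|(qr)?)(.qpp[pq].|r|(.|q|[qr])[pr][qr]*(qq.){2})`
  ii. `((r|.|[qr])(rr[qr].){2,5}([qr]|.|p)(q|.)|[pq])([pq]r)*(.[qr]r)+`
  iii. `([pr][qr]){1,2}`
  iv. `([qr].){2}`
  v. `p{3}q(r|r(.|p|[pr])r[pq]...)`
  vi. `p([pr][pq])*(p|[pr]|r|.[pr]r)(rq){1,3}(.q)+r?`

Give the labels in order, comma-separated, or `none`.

vi

i → no match
ii → no match
iii → no match
iv → no match
v → no match
vi → match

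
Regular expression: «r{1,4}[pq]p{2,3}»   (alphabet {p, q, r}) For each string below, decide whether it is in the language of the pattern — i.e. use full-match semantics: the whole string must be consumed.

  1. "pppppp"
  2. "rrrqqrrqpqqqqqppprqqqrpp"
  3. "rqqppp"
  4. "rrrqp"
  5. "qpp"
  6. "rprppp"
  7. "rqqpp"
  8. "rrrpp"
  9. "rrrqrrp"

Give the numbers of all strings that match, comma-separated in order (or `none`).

none

1 → no match — must start with "r"
2 → no match
3 → no match
4 → no match
5 → no match — must start with "r"
6 → no match
7 → no match
8 → no match
9 → no match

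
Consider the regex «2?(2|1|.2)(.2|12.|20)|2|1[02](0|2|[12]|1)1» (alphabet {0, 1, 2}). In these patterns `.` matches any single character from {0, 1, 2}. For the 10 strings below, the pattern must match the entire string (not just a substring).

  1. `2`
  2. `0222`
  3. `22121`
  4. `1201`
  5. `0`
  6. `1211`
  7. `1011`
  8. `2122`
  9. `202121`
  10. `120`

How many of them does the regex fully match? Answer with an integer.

1 → match
2 → match
3 → match
4 → match
5 → no match
6 → match
7 → match
8 → match
9 → match
10 → match
Total matched: 9

9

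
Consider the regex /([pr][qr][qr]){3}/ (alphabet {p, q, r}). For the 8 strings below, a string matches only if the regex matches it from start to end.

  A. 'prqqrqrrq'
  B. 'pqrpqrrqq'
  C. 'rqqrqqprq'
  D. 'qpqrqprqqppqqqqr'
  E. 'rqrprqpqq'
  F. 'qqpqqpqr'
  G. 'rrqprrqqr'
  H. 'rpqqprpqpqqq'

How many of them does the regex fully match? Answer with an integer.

3

A. 'prqqrqrrq' → no match
B. 'pqrpqrrqq' → match
C. 'rqqrqqprq' → match
D → no match
E. 'rqrprqpqq' → match
F. 'qqpqqpqr' → no match
G. 'rrqprrqqr' → no match
H. 'rpqqprpqpqqq' → no match
Total matched: 3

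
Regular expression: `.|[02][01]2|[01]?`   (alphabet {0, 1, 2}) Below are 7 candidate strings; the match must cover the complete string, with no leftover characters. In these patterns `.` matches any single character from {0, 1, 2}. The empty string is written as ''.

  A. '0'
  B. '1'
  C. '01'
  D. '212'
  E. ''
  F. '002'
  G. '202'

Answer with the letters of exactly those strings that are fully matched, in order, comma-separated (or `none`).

A, B, D, E, F, G

A → match
B → match
C → no match
D → match
E → match
F → match
G → match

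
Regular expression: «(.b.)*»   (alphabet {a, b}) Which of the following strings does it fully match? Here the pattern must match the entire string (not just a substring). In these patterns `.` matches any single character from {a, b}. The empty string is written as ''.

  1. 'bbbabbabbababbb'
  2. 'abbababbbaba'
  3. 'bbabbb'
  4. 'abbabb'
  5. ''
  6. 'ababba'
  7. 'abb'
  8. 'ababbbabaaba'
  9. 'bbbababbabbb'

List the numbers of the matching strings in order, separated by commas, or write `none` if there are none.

1 → match
2 → match
3 → match
4 → match
5 → match
6 → match
7 → match
8 → match
9 → match

1, 2, 3, 4, 5, 6, 7, 8, 9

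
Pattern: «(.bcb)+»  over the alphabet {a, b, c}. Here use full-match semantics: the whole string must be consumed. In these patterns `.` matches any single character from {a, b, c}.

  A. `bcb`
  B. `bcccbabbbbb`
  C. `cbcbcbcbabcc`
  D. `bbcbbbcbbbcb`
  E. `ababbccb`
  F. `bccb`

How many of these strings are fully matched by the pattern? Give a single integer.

1

A → no match
B → no match — must end with `bcb`
C → no match — must end with `bcb`
D → match
E → no match — must end with `bcb`
F → no match — must end with `bcb`
Total matched: 1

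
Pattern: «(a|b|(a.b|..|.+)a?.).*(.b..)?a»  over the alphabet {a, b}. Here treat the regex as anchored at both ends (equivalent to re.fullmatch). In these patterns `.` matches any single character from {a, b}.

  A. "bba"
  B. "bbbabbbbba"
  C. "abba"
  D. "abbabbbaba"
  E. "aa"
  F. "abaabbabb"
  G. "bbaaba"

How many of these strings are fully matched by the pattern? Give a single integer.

A → match
B → match
C → match
D → match
E → match
F → no match — must end with "a"
G → match
Total matched: 6

6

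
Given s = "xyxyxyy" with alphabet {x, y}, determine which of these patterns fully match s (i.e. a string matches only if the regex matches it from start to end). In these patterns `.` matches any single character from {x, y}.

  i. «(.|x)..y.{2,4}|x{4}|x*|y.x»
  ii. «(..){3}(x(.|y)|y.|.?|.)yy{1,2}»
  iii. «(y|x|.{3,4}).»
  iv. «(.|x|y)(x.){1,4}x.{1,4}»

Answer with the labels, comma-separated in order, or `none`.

i → match
ii → no match
iii → no match
iv → no match

i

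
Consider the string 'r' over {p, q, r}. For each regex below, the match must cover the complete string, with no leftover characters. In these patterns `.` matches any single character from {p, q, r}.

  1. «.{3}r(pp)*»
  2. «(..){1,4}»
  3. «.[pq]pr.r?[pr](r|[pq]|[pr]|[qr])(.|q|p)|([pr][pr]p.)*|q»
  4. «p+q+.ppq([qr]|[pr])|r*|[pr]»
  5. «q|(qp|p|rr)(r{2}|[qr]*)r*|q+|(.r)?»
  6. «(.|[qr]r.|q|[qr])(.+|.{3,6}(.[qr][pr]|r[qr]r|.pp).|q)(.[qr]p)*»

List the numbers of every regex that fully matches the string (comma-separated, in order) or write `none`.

4

1 → no match
2 → no match
3 → no match
4 → match
5 → no match
6 → no match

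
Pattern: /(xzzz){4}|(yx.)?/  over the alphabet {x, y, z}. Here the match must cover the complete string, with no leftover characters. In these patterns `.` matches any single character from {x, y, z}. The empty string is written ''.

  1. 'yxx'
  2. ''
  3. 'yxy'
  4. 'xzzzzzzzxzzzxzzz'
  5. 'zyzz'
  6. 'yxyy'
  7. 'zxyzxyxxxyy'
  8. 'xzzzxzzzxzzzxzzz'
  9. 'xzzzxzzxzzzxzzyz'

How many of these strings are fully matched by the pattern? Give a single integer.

1 → match
2 → match
3 → match
4 → no match
5 → no match
6 → no match
7 → no match
8 → match
9 → no match
Total matched: 4

4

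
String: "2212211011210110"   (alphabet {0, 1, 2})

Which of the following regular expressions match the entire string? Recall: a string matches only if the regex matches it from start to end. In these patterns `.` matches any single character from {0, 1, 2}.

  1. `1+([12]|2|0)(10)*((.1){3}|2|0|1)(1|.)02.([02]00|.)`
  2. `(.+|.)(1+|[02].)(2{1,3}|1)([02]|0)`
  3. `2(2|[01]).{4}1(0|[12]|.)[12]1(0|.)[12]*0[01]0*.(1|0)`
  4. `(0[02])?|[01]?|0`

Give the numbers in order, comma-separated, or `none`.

2, 3

1 → no match — must start with "1"
2 → match
3 → match
4 → no match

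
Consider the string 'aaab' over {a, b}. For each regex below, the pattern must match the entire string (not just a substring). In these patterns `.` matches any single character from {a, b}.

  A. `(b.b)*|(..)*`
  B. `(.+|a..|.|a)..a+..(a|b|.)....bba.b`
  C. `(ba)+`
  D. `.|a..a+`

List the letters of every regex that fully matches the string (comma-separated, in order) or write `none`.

A → match
B → no match
C → no match — must start with 'ba'
D → no match

A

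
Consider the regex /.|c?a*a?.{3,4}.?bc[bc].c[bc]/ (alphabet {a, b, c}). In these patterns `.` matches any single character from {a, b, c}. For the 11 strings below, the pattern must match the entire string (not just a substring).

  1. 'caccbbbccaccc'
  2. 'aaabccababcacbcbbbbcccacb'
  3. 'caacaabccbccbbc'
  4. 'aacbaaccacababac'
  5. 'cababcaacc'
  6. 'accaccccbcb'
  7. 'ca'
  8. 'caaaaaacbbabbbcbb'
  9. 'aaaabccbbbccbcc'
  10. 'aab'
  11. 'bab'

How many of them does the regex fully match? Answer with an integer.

1 → no match
2 → no match
3 → no match
4 → no match
5 → no match
6 → no match
7 → no match
8 → no match
9 → match
10 → no match
11 → no match
Total matched: 1

1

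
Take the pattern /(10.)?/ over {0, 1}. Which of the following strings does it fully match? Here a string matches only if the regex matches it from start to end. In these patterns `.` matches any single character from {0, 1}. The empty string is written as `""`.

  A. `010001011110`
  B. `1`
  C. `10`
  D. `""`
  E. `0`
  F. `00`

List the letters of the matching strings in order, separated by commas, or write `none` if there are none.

A → no match
B → no match
C → no match
D → match
E → no match
F → no match

D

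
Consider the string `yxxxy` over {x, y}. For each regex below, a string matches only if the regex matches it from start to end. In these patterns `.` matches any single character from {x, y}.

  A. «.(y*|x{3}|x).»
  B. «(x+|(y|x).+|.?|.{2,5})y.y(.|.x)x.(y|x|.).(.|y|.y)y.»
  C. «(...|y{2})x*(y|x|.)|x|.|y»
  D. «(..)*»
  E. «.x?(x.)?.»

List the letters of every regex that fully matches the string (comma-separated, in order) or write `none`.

A → match
B → no match
C → match
D → no match
E → match

A, C, E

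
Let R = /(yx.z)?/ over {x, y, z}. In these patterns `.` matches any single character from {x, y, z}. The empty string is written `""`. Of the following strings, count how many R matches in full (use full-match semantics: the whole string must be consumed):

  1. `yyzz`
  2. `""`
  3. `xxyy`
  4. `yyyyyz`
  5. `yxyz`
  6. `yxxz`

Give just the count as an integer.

1 → no match
2 → match
3 → no match
4 → no match
5 → match
6 → match
Total matched: 3

3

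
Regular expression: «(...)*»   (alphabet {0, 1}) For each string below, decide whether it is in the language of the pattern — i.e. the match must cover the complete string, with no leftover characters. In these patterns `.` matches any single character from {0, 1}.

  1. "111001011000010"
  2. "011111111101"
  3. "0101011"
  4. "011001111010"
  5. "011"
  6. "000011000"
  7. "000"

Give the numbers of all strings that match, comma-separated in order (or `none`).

1 → match
2 → match
3 → no match
4 → match
5 → match
6 → match
7 → match

1, 2, 4, 5, 6, 7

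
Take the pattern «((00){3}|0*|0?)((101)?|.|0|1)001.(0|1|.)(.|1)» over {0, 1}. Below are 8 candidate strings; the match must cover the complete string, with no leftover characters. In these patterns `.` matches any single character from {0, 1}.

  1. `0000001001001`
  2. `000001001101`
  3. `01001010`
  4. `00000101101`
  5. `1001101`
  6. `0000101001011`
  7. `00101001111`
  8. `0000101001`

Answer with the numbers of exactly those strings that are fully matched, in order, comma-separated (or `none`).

1 → match
2. `000001001101` → match
3. `01001010` → match
4. `00000101101` → no match
5. `1001101` → match
6 → match
7. `00101001111` → match
8. `0000101001` → no match

1, 2, 3, 5, 6, 7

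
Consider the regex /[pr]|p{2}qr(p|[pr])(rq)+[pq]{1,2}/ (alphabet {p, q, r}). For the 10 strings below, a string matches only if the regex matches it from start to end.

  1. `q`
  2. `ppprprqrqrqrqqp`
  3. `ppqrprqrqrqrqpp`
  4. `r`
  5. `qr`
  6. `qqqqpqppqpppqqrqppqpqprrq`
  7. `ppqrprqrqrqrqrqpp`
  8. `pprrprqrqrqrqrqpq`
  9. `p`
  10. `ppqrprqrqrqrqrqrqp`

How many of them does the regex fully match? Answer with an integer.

5

1 → no match
2 → no match
3 → match
4 → match
5 → no match
6 → no match
7 → match
8 → no match
9 → match
10 → match
Total matched: 5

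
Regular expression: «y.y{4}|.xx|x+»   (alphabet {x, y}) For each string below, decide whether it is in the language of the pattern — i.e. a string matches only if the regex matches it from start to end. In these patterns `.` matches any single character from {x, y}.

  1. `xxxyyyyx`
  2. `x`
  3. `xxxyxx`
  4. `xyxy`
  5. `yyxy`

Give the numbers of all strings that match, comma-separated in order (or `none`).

2

1. `xxxyyyyx` → no match
2. `x` → match
3. `xxxyxx` → no match
4. `xyxy` → no match
5. `yyxy` → no match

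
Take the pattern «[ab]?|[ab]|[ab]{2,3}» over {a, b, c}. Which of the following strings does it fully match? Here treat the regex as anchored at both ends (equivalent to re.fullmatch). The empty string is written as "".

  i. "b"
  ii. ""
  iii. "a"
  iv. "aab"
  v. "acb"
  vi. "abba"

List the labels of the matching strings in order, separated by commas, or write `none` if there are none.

i → match
ii → match
iii → match
iv → match
v → no match
vi → no match

i, ii, iii, iv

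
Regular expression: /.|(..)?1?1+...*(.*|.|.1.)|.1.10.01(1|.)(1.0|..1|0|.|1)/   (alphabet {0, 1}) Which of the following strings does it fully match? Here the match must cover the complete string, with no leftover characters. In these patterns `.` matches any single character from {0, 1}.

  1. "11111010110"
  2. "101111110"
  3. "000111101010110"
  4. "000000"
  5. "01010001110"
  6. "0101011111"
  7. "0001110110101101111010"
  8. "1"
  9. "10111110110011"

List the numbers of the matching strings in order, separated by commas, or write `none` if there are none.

1 → match
2 → match
3 → no match
4 → no match
5 → no match
6 → no match
7 → no match
8 → match
9 → match

1, 2, 8, 9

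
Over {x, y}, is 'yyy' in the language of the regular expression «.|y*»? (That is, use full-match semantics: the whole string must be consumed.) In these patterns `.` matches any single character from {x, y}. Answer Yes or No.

Yes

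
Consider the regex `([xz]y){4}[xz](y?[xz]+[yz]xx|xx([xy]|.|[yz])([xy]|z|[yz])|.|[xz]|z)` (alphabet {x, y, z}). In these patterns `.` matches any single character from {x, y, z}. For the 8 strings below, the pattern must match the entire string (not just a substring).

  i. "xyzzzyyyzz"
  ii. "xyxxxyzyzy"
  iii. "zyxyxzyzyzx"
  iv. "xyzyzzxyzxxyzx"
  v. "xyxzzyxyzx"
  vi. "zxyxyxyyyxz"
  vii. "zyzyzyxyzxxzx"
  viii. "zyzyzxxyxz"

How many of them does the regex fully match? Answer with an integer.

i → no match
ii → no match
iii → no match
iv → no match
v → no match
vi → no match
vii → match
viii → no match
Total matched: 1

1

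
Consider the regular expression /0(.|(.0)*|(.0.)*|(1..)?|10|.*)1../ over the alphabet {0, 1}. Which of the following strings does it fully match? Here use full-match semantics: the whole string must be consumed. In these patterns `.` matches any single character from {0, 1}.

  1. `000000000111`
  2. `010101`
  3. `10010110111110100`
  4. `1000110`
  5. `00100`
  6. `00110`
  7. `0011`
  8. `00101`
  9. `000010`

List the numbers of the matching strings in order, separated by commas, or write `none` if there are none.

1. `000000000111` → match
2. `010101` → match
3 → no match — must start with `0`
4. `1000110` → no match — must start with `0`
5. `00100` → match
6. `00110` → match
7. `0011` → no match
8. `00101` → match
9. `000010` → no match

1, 2, 5, 6, 8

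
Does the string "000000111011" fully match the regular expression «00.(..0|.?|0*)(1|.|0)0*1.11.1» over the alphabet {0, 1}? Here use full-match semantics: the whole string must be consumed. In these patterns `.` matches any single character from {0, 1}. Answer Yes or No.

No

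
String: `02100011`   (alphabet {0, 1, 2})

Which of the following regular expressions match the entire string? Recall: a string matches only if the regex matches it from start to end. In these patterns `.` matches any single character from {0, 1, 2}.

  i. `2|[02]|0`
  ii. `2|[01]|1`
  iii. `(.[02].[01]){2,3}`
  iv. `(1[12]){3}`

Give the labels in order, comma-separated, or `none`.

i → no match
ii → no match
iii → match
iv → no match — must start with `1`

iii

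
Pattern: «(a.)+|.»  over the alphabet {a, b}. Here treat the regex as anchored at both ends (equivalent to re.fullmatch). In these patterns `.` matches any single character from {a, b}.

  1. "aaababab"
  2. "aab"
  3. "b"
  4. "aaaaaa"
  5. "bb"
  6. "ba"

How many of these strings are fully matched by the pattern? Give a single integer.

1. "aaababab" → match
2. "aab" → no match
3. "b" → match
4. "aaaaaa" → match
5. "bb" → no match
6. "ba" → no match
Total matched: 3

3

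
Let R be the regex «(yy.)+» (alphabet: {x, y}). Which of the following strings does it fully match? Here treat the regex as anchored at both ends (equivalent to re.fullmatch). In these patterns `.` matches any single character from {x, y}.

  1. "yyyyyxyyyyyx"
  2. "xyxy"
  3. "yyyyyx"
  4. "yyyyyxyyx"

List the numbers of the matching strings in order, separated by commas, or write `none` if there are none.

1, 3, 4

1 → match
2 → no match — must start with "yy"
3 → match
4 → match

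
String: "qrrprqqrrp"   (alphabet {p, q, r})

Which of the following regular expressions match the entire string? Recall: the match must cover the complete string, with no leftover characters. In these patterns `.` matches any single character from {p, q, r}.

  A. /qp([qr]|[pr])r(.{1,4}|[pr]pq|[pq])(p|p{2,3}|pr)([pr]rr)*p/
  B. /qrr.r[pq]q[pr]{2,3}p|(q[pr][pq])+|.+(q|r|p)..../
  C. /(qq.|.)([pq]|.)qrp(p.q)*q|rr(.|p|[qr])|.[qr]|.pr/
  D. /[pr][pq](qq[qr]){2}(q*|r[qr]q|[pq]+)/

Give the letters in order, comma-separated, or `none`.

A → no match — must start with "qp"
B → match
C → no match
D → no match

B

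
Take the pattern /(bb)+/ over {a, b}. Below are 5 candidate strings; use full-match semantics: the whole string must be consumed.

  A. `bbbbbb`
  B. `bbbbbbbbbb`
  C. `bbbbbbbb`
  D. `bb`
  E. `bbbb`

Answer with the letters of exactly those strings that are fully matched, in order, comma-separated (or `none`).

A, B, C, D, E

A → match
B → match
C → match
D → match
E → match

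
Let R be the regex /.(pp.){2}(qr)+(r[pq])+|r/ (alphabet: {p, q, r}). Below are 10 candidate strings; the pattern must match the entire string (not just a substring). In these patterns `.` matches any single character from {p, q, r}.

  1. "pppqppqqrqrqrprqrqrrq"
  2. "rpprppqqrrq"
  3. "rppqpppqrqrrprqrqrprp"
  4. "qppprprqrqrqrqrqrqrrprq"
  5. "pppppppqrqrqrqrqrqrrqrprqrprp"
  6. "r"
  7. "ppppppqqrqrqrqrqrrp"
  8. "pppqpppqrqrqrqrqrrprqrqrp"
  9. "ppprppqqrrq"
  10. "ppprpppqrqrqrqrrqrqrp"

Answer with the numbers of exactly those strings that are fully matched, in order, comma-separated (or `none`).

1 → no match
2. "rpprppqqrrq" → match
3 → match
4 → no match
5 → match
6. "r" → match
7 → match
8 → match
9. "ppprppqqrrq" → match
10 → match

2, 3, 5, 6, 7, 8, 9, 10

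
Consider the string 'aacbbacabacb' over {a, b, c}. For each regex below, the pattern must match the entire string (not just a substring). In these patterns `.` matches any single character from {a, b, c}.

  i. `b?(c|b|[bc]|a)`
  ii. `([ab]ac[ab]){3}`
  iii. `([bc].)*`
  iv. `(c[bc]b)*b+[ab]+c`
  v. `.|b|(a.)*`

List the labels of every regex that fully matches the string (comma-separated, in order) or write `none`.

i → no match
ii → match
iii → no match
iv → no match — must end with 'c'
v → no match

ii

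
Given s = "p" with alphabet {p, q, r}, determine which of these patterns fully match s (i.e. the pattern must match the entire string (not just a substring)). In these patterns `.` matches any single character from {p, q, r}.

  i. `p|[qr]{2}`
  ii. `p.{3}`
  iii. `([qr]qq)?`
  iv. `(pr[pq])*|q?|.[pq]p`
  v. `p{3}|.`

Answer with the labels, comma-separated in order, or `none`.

i, v

i → match
ii → no match
iii → no match
iv → no match
v → match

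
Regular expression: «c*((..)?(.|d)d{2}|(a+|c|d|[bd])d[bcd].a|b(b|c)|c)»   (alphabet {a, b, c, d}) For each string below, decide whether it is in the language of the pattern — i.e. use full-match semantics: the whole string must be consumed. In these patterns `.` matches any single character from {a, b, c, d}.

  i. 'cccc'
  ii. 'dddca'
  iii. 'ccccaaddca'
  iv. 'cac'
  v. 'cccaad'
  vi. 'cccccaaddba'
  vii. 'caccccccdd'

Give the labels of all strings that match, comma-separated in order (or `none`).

i → match
ii → match
iii → match
iv → no match
v → no match
vi → match
vii → no match

i, ii, iii, vi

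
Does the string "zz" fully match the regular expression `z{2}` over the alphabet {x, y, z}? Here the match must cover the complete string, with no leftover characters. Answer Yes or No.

Yes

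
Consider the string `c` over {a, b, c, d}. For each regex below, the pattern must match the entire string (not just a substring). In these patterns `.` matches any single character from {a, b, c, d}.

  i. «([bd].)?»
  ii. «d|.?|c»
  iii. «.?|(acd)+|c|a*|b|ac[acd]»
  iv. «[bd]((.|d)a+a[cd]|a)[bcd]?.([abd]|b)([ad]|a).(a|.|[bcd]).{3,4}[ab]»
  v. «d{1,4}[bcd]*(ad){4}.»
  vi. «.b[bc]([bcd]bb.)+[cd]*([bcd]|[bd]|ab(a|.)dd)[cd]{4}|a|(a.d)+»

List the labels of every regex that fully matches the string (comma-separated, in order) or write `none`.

ii, iii

i → no match
ii → match
iii → match
iv → no match
v → no match — must start with `d`
vi → no match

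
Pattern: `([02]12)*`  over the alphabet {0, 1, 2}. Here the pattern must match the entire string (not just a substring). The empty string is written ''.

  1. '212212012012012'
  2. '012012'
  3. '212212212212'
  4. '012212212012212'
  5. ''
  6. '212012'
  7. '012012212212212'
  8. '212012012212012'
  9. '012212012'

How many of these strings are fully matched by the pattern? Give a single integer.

1 → match
2 → match
3 → match
4 → match
5 → match
6 → match
7 → match
8 → match
9 → match
Total matched: 9

9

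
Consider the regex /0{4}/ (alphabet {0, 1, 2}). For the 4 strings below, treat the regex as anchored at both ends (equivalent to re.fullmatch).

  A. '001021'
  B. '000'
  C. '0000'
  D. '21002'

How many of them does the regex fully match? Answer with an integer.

A → no match — must end with '0'
B → no match
C → match
D → no match — must start with '0'
Total matched: 1

1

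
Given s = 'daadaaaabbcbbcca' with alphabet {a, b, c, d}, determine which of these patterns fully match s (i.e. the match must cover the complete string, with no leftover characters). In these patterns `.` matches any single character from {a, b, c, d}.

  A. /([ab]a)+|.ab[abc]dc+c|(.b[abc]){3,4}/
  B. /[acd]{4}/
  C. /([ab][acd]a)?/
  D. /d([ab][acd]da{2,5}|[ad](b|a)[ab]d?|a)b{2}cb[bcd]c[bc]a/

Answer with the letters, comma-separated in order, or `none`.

A → no match
B → no match
C → no match
D → match

D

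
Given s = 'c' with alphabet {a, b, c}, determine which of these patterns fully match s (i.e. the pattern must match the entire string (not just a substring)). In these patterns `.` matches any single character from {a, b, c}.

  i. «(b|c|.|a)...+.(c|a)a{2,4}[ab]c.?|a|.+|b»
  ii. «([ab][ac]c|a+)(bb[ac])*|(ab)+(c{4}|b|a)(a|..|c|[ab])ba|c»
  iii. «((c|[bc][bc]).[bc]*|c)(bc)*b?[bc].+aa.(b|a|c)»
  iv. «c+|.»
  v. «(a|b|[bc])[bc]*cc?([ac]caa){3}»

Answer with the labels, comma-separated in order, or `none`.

i, ii, iv

i → match
ii → match
iii → no match
iv → match
v → no match — must end with 'caa'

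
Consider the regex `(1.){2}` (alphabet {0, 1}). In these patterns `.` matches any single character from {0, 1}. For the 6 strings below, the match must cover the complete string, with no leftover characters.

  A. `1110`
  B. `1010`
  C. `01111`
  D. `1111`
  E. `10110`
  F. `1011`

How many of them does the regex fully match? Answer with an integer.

4

A. `1110` → match
B. `1010` → match
C. `01111` → no match — must start with `1`
D. `1111` → match
E. `10110` → no match
F. `1011` → match
Total matched: 4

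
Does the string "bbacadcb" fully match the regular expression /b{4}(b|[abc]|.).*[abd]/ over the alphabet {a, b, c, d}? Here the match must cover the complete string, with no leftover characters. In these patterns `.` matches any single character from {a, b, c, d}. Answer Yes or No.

No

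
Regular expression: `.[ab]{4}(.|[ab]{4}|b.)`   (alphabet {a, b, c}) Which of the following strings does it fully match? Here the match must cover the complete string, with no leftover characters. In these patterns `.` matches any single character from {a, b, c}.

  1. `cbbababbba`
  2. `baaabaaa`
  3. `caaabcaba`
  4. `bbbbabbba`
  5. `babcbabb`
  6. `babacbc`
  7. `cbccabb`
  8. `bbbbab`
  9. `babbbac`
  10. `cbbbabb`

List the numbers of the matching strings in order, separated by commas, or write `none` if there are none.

4, 8, 10

1 → no match
2 → no match
3 → no match
4 → match
5 → no match
6 → no match
7 → no match
8 → match
9 → no match
10 → match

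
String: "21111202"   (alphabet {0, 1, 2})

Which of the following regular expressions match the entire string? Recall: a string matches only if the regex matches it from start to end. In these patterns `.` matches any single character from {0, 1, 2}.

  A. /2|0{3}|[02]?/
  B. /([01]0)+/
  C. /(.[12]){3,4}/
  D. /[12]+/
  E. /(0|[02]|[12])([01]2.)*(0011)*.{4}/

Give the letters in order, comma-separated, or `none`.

C

A → no match
B → no match — must end with "0"
C → match
D → no match
E → no match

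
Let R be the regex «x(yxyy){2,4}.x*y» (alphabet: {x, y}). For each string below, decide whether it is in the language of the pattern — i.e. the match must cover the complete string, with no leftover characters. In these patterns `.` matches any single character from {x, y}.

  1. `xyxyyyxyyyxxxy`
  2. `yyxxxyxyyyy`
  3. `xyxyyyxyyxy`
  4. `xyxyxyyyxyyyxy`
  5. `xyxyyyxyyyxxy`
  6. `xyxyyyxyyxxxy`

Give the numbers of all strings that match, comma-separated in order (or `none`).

1, 3, 5, 6

1 → match
2. `yyxxxyxyyyy` → no match — must start with `xyxyy`
3. `xyxyyyxyyxy` → match
4 → no match — must start with `xyxyy`
5 → match
6 → match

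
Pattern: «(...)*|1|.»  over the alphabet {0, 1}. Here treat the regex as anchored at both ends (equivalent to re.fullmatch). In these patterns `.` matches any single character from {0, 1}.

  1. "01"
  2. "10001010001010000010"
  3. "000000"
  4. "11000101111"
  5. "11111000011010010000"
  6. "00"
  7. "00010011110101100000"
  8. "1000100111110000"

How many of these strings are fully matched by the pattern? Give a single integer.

1 → no match
2 → no match
3 → match
4 → no match
5 → no match
6 → no match
7 → no match
8 → no match
Total matched: 1

1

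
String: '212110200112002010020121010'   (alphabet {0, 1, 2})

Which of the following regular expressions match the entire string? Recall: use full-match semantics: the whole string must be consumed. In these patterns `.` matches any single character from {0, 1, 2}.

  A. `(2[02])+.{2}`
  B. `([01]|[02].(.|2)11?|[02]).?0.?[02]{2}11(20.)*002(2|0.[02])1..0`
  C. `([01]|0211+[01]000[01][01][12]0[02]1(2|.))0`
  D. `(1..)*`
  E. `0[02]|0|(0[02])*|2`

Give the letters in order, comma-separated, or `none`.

B

A → no match
B → match
C → no match
D → no match
E → no match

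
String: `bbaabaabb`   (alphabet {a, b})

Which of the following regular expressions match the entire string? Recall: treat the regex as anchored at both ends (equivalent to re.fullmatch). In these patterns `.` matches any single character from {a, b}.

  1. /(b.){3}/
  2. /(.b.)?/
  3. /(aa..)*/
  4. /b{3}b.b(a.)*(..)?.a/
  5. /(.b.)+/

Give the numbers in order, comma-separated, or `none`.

5

1 → no match
2 → no match
3 → no match
4 → no match — must end with `a`
5 → match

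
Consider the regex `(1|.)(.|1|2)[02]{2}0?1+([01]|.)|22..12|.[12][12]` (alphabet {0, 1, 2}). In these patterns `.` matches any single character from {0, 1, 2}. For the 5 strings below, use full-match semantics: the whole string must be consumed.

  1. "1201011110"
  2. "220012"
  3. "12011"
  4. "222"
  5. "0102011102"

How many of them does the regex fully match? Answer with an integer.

1 → no match
2 → match
3 → no match
4 → match
5 → no match
Total matched: 2

2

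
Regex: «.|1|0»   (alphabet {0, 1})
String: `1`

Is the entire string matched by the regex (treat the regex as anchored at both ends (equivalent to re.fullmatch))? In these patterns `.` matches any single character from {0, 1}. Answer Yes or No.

Yes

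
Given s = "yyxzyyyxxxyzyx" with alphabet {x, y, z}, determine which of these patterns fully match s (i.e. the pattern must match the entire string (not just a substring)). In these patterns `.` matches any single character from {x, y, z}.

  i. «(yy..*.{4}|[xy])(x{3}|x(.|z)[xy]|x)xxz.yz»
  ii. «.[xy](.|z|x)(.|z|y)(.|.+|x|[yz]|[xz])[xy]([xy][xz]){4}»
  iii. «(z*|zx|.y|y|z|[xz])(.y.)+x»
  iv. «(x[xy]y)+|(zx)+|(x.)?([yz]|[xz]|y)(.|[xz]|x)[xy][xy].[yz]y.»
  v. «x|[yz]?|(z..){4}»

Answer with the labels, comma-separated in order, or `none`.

i → no match — must end with "yz"
ii → match
iii → no match
iv → no match
v → no match

ii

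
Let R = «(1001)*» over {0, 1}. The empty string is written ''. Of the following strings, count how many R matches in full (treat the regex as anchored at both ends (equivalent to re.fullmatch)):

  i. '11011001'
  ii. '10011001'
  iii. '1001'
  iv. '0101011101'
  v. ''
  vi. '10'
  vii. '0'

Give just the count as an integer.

i → no match
ii → match
iii → match
iv → no match
v → match
vi → no match
vii → no match
Total matched: 3

3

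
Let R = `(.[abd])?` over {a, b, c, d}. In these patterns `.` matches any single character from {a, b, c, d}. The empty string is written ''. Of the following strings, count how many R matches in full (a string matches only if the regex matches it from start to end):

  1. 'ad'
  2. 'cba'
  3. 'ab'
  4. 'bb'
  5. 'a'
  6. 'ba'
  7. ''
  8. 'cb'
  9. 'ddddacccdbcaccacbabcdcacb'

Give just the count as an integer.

1. 'ad' → match
2. 'cba' → no match
3. 'ab' → match
4. 'bb' → match
5. 'a' → no match
6. 'ba' → match
7. '' → match
8. 'cb' → match
9 → no match
Total matched: 6

6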